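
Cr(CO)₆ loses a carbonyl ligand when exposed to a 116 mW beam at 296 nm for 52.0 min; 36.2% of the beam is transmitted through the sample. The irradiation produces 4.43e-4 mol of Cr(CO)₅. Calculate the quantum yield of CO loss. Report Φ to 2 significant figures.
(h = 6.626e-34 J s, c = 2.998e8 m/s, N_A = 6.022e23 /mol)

Photon energy at 296 nm: hc/λ = (6.626e-34)(2.998e8)/(296e-9) = 6.711e-19 J.
Energy delivered: (116 mW)(3120 s) = 361.9 J.
Photons incident: 361.9 / 6.711e-19 = 5.393e20, i.e. 5.393e20/6.022e23 = 8.955e-4 mol.
Fraction absorbed: 1 − 36.2/100 = 0.6380.
Photons absorbed: 0.6380 × 8.955e-4 = 5.713e-4 mol.
Φ = 4.43e-4 mol / 5.713e-4 mol photons = 0.78.

Φ = 0.78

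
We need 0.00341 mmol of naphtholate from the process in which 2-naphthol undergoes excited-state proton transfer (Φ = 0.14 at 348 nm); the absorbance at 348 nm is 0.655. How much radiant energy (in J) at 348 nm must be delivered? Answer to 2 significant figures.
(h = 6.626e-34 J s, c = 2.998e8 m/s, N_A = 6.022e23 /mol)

Product: 0.00341 mmol = 3.41e-6 mol.
Photons that must be absorbed: 3.41e-6 / 0.14 = 2.436e-5 mol.
Fraction absorbed: 1 − 10^(−0.655) = 0.7787.
Incident photons needed: 2.436e-5 / 0.7787 = 3.128e-5 mol.
Photon energy: hc/λ = 5.708e-19 J; per mole, 3.437e5 J mol⁻¹.
Energy required: 3.128e-5 × 3.437e5 = 11 J.

11 J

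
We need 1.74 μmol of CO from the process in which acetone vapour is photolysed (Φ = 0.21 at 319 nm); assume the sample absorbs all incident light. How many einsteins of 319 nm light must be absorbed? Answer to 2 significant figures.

8.3e-6 einstein

Product: 1.74 μmol = 1.74e-6 mol.
Photons that must be absorbed: 1.74e-6 / 0.21 = 8.286e-6 mol.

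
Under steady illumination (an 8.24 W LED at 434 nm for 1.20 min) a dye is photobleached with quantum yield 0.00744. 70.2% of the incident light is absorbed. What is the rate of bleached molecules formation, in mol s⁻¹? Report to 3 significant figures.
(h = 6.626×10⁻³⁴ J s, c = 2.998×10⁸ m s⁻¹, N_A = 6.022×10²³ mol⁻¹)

Photon energy at 434 nm: hc/λ = (6.626×10⁻³⁴)(2.998×10⁸)/(434×10⁻⁹) = 4.577×10⁻¹⁹ J.
Energy delivered: (8.24 W)(72 s) = 593.3 J.
Photons incident: 593.3 / 4.577×10⁻¹⁹ = 1.296×10²¹, i.e. 1.296×10²¹/6.022×10²³ = 0.002152 mol.
Photons absorbed: 0.702 × 0.002152 = 0.001511 mol.
Product formed: 0.00744 × 0.001511 = 1.124×10⁻⁵ mol.
Rate: 1.124×10⁻⁵ / 72 s = 1.56×10⁻⁷ mol s⁻¹.

1.56×10⁻⁷ mol s⁻¹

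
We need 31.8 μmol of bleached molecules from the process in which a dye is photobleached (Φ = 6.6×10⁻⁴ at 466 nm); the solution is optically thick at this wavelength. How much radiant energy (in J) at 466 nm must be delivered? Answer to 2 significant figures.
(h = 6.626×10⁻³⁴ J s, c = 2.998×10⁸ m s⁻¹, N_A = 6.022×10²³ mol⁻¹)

Product: 31.8 μmol = 3.18×10⁻⁵ mol.
Photons that must be absorbed: 3.18×10⁻⁵ / 6.6×10⁻⁴ = 0.04818 mol.
Photon energy: hc/λ = 4.263×10⁻¹⁹ J; per mole, 2.567×10⁵ J mol⁻¹.
Energy required: 0.04818 × 2.567×10⁵ = 1.2×10⁴ J.

1.2×10⁴ J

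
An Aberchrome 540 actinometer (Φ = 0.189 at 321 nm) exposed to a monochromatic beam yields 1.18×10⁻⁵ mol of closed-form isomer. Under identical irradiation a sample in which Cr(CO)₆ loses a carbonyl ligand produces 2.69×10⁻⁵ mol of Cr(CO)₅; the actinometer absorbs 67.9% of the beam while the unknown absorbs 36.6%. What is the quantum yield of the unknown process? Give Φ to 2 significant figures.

Φ = 0.80

Photons absorbed by the actinometer: 1.18×10⁻⁵ / 0.189 = 6.243×10⁻⁵ mol.
Incident flux: 6.243×10⁻⁵ / 0.679 = 9.194×10⁻⁵ einstein.
Absorbed by unknown: 0.366 × 9.194×10⁻⁵ = 3.365×10⁻⁵ mol.
Φ(unknown) = 2.69×10⁻⁵ / 3.365×10⁻⁵ = 0.80.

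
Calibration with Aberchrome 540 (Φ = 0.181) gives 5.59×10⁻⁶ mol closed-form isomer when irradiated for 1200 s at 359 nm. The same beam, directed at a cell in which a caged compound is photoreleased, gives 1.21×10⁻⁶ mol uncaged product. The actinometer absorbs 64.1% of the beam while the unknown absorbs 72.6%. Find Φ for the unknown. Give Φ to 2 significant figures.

Photons absorbed by the actinometer: 5.59×10⁻⁶ / 0.181 = 3.088×10⁻⁵ mol.
Incident flux: 3.088×10⁻⁵ / 0.641 = 4.817×10⁻⁵ einstein.
Absorbed by unknown: 0.726 × 4.817×10⁻⁵ = 3.497×10⁻⁵ mol.
Φ(unknown) = 1.21×10⁻⁶ / 3.497×10⁻⁵ = 0.035.

Φ = 0.035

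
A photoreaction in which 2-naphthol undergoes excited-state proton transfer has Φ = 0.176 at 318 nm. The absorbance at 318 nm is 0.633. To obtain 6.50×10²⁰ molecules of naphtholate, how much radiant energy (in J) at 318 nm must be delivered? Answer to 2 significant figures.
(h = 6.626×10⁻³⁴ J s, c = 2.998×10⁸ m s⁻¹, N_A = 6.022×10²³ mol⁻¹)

3000 J

Product: 6.50×10²⁰ / 6.022×10²³ = 0.001079 mol.
Photons that must be absorbed: 0.001079 / 0.176 = 0.006131 mol.
Fraction absorbed: 1 − 10^(−0.633) = 0.7672.
Incident photons needed: 0.006131 / 0.7672 = 0.007991 mol.
Photon energy: hc/λ = 6.247×10⁻¹⁹ J; per mole, 3.762×10⁵ J mol⁻¹.
Energy required: 0.007991 × 3.762×10⁵ = 3000 J.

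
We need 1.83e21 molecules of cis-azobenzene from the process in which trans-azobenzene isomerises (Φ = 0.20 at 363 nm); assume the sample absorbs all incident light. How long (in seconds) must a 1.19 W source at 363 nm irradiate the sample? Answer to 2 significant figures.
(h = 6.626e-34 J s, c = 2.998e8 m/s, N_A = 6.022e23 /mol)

t ≈ 4200 s

Product: 1.83e21 / 6.022e23 = 0.003039 mol.
Photons that must be absorbed: 0.003039 / 0.20 = 0.01520 mol.
Photon energy: hc/λ = 5.472e-19 J; per mole, 3.295e5 J mol⁻¹.
Energy required: 0.01520 × 3.295e5 = 5008 J.
Time: 5008 J / 1.19 W = 4200 s.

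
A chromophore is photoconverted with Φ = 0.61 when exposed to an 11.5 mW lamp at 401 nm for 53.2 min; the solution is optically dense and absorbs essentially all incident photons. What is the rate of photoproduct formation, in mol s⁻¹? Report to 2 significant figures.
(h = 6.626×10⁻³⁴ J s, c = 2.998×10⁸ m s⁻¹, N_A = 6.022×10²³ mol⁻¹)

2.4×10⁻⁸ mol s⁻¹

Photon energy at 401 nm: hc/λ = (6.626×10⁻³⁴)(2.998×10⁸)/(401×10⁻⁹) = 4.954×10⁻¹⁹ J.
Energy delivered: (11.5 mW)(3192 s) = 36.71 J.
Photons incident: 36.71 / 4.954×10⁻¹⁹ = 7.410×10¹⁹, i.e. 7.410×10¹⁹/6.022×10²³ = 1.230×10⁻⁴ mol.
Product formed: 0.61 × 1.230×10⁻⁴ = 7.503×10⁻⁵ mol.
Rate: 7.503×10⁻⁵ / 3192 s = 2.4×10⁻⁸ mol s⁻¹.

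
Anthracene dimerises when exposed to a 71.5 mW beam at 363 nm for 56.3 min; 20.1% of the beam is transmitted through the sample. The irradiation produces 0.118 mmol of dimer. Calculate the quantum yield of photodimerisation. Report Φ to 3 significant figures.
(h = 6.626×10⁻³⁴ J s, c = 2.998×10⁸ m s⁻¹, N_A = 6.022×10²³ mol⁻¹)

Product: 0.118 mmol = 1.18×10⁻⁴ mol.
Photon energy at 363 nm: hc/λ = (6.626×10⁻³⁴)(2.998×10⁸)/(363×10⁻⁹) = 5.472×10⁻¹⁹ J.
Energy delivered: (71.5 mW)(3378 s) = 241.5 J.
Photons incident: 241.5 / 5.472×10⁻¹⁹ = 4.413×10²⁰, i.e. 4.413×10²⁰/6.022×10²³ = 7.328×10⁻⁴ mol.
Fraction absorbed: 1 − 20.1/100 = 0.7990.
Photons absorbed: 0.7990 × 7.328×10⁻⁴ = 5.855×10⁻⁴ mol.
Φ = 1.18×10⁻⁴ mol / 5.855×10⁻⁴ mol photons = 0.202.

Φ = 0.202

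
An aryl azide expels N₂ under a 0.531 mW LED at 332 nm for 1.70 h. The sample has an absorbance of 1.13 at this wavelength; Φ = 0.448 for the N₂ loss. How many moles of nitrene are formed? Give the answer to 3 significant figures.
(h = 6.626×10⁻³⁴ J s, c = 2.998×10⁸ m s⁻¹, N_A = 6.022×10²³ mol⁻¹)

Photon energy at 332 nm: hc/λ = (6.626×10⁻³⁴)(2.998×10⁸)/(332×10⁻⁹) = 5.983×10⁻¹⁹ J.
Energy delivered: (0.531 mW)(6120 s) = 3.250 J.
Photons incident: 3.250 / 5.983×10⁻¹⁹ = 5.432×10¹⁸, i.e. 5.432×10¹⁸/6.022×10²³ = 9.020×10⁻⁶ mol.
Fraction absorbed: 1 − 10^(−1.13) = 0.9259.
Photons absorbed: 0.9259 × 9.020×10⁻⁶ = 8.352×10⁻⁶ mol.
Product: Φ × n_abs = 0.448 × 8.352×10⁻⁶ = 3.742×10⁻⁶ mol.

3.74×10⁻⁶ mol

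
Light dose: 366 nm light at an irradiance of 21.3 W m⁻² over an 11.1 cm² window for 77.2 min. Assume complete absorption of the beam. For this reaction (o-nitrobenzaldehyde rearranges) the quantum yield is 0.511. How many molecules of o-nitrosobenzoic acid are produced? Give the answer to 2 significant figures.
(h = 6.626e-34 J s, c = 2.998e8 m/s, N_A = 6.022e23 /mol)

Photon energy at 366 nm: hc/λ = (6.626e-34)(2.998e8)/(366e-9) = 5.428e-19 J.
Energy delivered: (21.3 W m⁻²)(11.1e-4 m²)(4632 s) = 109.5 J.
Photons incident: 109.5 / 5.428e-19 = 2.017e20, i.e. 2.017e20/6.022e23 = 3.349e-4 mol.
Product: Φ × n_abs = 0.511 × 3.349e-4 = 1.711e-4 mol.
As a count: 1.711e-4 × 6.022e23 = 1.0e20.

1.0e20 molecules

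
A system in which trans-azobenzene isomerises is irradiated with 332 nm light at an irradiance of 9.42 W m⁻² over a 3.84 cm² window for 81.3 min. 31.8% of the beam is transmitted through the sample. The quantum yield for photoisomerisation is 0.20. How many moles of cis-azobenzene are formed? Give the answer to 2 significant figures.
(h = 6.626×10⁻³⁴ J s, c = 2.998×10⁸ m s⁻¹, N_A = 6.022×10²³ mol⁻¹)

6.7×10⁻⁶ mol

Photon energy at 332 nm: hc/λ = (6.626×10⁻³⁴)(2.998×10⁸)/(332×10⁻⁹) = 5.983×10⁻¹⁹ J.
Energy delivered: (9.42 W m⁻²)(3.84×10⁻⁴ m²)(4878 s) = 17.65 J.
Photons incident: 17.65 / 5.983×10⁻¹⁹ = 2.950×10¹⁹, i.e. 2.950×10¹⁹/6.022×10²³ = 4.899×10⁻⁵ mol.
Fraction absorbed: 1 − 31.8/100 = 0.6820.
Photons absorbed: 0.6820 × 4.899×10⁻⁵ = 3.341×10⁻⁵ mol.
Product: Φ × n_abs = 0.20 × 3.341×10⁻⁵ = 6.682×10⁻⁶ mol.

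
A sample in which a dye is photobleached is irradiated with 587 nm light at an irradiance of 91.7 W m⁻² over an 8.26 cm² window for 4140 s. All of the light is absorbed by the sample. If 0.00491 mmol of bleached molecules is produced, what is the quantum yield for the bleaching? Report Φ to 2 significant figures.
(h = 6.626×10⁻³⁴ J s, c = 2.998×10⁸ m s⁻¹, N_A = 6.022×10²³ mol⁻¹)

Φ = 0.0032

Product: 0.00491 mmol = 4.91×10⁻⁶ mol.
Photon energy at 587 nm: hc/λ = (6.626×10⁻³⁴)(2.998×10⁸)/(587×10⁻⁹) = 3.384×10⁻¹⁹ J.
Energy delivered: (91.7 W m⁻²)(8.26×10⁻⁴ m²)(4140 s) = 313.6 J.
Photons incident: 313.6 / 3.384×10⁻¹⁹ = 9.267×10²⁰, i.e. 9.267×10²⁰/6.022×10²³ = 0.001539 mol.
Φ = 4.91×10⁻⁶ mol / 0.001539 mol photons = 0.0032.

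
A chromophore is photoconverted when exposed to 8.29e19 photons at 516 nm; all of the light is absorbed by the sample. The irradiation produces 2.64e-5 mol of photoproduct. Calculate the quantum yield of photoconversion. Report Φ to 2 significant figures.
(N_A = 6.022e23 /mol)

Moles of photons: 8.29e19 / 6.022e23 = 1.377e-4 mol.
Φ = 2.64e-5 mol / 1.377e-4 mol photons = 0.19.

Φ = 0.19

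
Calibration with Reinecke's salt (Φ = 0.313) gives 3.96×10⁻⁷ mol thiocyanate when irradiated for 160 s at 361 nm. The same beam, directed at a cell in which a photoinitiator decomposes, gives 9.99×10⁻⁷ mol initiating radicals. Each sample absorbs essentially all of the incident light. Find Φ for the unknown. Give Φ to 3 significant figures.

Φ = 0.790

Photons absorbed by the actinometer: 3.96×10⁻⁷ / 0.313 = 1.265×10⁻⁶ mol.
Φ(unknown) = 9.99×10⁻⁷ / 1.265×10⁻⁶ = 0.790.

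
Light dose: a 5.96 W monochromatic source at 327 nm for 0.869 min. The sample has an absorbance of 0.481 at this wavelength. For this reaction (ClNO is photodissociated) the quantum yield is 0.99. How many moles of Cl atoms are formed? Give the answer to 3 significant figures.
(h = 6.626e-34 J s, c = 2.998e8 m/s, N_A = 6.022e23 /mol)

Photon energy at 327 nm: hc/λ = (6.626e-34)(2.998e8)/(327e-9) = 6.075e-19 J.
Energy delivered: (5.96 W)(52.14 s) = 310.8 J.
Photons incident: 310.8 / 6.075e-19 = 5.116e20, i.e. 5.116e20/6.022e23 = 8.496e-4 mol.
Fraction absorbed: 1 − 10^(−0.481) = 0.6696.
Photons absorbed: 0.6696 × 8.496e-4 = 5.689e-4 mol.
Product: Φ × n_abs = 0.99 × 5.689e-4 = 5.632e-4 mol.

5.63e-4 mol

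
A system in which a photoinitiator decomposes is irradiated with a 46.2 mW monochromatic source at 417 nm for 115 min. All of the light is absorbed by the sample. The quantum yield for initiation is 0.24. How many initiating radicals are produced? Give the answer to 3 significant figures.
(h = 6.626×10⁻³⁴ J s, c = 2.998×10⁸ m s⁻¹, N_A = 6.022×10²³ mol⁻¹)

1.61×10²⁰ initiating radicals

Photon energy at 417 nm: hc/λ = (6.626×10⁻³⁴)(2.998×10⁸)/(417×10⁻⁹) = 4.764×10⁻¹⁹ J.
Energy delivered: (46.2 mW)(6900 s) = 318.8 J.
Photons incident: 318.8 / 4.764×10⁻¹⁹ = 6.692×10²⁰, i.e. 6.692×10²⁰/6.022×10²³ = 0.001111 mol.
Product: Φ × n_abs = 0.24 × 0.001111 = 2.666×10⁻⁴ mol.
As a count: 2.666×10⁻⁴ × 6.022×10²³ = 1.61×10²⁰.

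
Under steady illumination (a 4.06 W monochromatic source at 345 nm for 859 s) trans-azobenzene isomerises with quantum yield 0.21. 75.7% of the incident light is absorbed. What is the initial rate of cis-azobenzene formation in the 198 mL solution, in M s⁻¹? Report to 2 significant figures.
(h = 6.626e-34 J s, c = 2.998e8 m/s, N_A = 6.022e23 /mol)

9.4e-6 M s⁻¹

Photon energy at 345 nm: hc/λ = (6.626e-34)(2.998e8)/(345e-9) = 5.758e-19 J.
Energy delivered: (4.06 W)(859 s) = 3488 J.
Photons incident: 3488 / 5.758e-19 = 6.058e21, i.e. 6.058e21/6.022e23 = 0.01006 mol.
Photons absorbed: 0.757 × 0.01006 = 0.007615 mol.
Product formed: 0.21 × 0.007615 = 0.001599 mol.
Rate: 0.001599 mol / (859 s × 0.198 L) = 9.4e-6 M s⁻¹.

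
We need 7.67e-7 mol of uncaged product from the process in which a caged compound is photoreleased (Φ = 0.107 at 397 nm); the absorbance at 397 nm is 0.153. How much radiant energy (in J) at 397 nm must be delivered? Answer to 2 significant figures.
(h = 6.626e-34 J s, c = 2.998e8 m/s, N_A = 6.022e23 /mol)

Photons that must be absorbed: 7.67e-7 / 0.107 = 7.168e-6 mol.
Fraction absorbed: 1 − 10^(−0.153) = 0.2969.
Incident photons needed: 7.168e-6 / 0.2969 = 2.414e-5 mol.
Photon energy: hc/λ = 5.004e-19 J; per mole, 3.013e5 J mol⁻¹.
Energy required: 2.414e-5 × 3.013e5 = 7.3 J.

7.3 J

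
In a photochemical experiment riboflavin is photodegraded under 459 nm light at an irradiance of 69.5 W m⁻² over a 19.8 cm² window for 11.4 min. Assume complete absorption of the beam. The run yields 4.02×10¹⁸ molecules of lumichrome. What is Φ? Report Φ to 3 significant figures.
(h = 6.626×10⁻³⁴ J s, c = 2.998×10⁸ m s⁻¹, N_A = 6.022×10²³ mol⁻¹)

Φ = 0.0185

Product: 4.02×10¹⁸ / 6.022×10²³ = 6.676×10⁻⁶ mol.
Photon energy at 459 nm: hc/λ = (6.626×10⁻³⁴)(2.998×10⁸)/(459×10⁻⁹) = 4.328×10⁻¹⁹ J.
Energy delivered: (69.5 W m⁻²)(19.8×10⁻⁴ m²)(684 s) = 94.13 J.
Photons incident: 94.13 / 4.328×10⁻¹⁹ = 2.175×10²⁰, i.e. 2.175×10²⁰/6.022×10²³ = 3.612×10⁻⁴ mol.
Φ = 6.676×10⁻⁶ mol / 3.612×10⁻⁴ mol photons = 0.0185.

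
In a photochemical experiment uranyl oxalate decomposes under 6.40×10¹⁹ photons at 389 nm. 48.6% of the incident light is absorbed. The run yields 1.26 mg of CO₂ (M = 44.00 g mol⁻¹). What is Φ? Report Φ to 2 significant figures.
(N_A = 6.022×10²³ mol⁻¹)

Product: 1.26 mg / 44.00 g mol⁻¹ = 2.864×10⁻⁵ mol.
Moles of photons: 6.40×10¹⁹ / 6.022×10²³ = 1.063×10⁻⁴ mol.
Photons absorbed: 0.486 × 1.063×10⁻⁴ = 5.166×10⁻⁵ mol.
Φ = 2.864×10⁻⁵ mol / 5.166×10⁻⁵ mol photons = 0.55.

Φ = 0.55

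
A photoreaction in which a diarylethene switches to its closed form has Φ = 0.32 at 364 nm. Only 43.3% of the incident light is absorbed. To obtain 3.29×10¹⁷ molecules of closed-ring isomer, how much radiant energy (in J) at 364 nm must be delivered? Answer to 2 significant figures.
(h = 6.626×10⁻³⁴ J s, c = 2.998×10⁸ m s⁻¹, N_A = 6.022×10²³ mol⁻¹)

Product: 3.29×10¹⁷ / 6.022×10²³ = 5.463×10⁻⁷ mol.
Photons that must be absorbed: 5.463×10⁻⁷ / 0.32 = 1.707×10⁻⁶ mol.
Incident photons needed: 1.707×10⁻⁶ / 0.433 = 3.942×10⁻⁶ mol.
Photon energy: hc/λ = 5.457×10⁻¹⁹ J; per mole, 3.286×10⁵ J mol⁻¹.
Energy required: 3.942×10⁻⁶ × 3.286×10⁵ = 1.3 J.

1.3 J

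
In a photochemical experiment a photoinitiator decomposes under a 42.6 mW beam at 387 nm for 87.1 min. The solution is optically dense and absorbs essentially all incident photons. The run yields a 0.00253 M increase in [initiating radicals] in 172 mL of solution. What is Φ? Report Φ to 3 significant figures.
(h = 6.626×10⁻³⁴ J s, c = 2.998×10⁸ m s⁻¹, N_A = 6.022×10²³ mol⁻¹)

Product: (0.00253 M)(0.172 L) = 4.352×10⁻⁴ mol.
Photon energy at 387 nm: hc/λ = (6.626×10⁻³⁴)(2.998×10⁸)/(387×10⁻⁹) = 5.133×10⁻¹⁹ J.
Energy delivered: (42.6 mW)(5226 s) = 222.6 J.
Photons incident: 222.6 / 5.133×10⁻¹⁹ = 4.337×10²⁰, i.e. 4.337×10²⁰/6.022×10²³ = 7.202×10⁻⁴ mol.
Φ = 4.352×10⁻⁴ mol / 7.202×10⁻⁴ mol photons = 0.604.

Φ = 0.604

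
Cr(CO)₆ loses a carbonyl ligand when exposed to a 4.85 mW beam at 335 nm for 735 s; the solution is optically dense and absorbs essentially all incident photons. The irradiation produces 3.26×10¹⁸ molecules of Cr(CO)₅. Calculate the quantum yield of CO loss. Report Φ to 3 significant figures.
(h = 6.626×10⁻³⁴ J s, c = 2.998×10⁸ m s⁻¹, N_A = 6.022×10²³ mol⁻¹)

Φ = 0.542

Product: 3.26×10¹⁸ / 6.022×10²³ = 5.413×10⁻⁶ mol.
Photon energy at 335 nm: hc/λ = (6.626×10⁻³⁴)(2.998×10⁸)/(335×10⁻⁹) = 5.930×10⁻¹⁹ J.
Energy delivered: (4.85 mW)(735 s) = 3.565 J.
Photons incident: 3.565 / 5.930×10⁻¹⁹ = 6.012×10¹⁸, i.e. 6.012×10¹⁸/6.022×10²³ = 9.983×10⁻⁶ mol.
Φ = 5.413×10⁻⁶ mol / 9.983×10⁻⁶ mol photons = 0.542.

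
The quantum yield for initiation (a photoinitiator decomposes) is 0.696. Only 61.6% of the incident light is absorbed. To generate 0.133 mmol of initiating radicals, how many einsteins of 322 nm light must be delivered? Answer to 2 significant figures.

Product: 0.133 mmol = 1.33×10⁻⁴ mol.
Photons that must be absorbed: 1.33×10⁻⁴ / 0.696 = 1.911×10⁻⁴ mol.
Incident photons needed: 1.911×10⁻⁴ / 0.616 = 3.102×10⁻⁴ mol.

3.1×10⁻⁴ einstein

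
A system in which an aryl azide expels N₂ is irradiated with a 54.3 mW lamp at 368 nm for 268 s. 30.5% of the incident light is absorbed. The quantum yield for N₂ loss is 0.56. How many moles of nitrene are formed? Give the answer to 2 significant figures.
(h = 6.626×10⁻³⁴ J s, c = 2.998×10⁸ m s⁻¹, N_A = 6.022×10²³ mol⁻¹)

7.6×10⁻⁶ mol

Photon energy at 368 nm: hc/λ = (6.626×10⁻³⁴)(2.998×10⁸)/(368×10⁻⁹) = 5.398×10⁻¹⁹ J.
Energy delivered: (54.3 mW)(268 s) = 14.55 J.
Photons incident: 14.55 / 5.398×10⁻¹⁹ = 2.695×10¹⁹, i.e. 2.695×10¹⁹/6.022×10²³ = 4.475×10⁻⁵ mol.
Photons absorbed: 0.305 × 4.475×10⁻⁵ = 1.365×10⁻⁵ mol.
Product: Φ × n_abs = 0.56 × 1.365×10⁻⁵ = 7.644×10⁻⁶ mol.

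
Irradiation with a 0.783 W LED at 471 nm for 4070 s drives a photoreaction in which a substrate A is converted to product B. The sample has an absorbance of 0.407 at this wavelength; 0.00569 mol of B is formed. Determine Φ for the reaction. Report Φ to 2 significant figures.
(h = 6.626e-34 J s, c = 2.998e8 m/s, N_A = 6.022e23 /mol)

Photon energy at 471 nm: hc/λ = (6.626e-34)(2.998e8)/(471e-9) = 4.218e-19 J.
Energy delivered: (0.783 W)(4070 s) = 3187 J.
Photons incident: 3187 / 4.218e-19 = 7.556e21, i.e. 7.556e21/6.022e23 = 0.01255 mol.
Fraction absorbed: 1 − 10^(−0.407) = 0.6083.
Photons absorbed: 0.6083 × 0.01255 = 0.007634 mol.
Φ = 0.00569 mol / 0.007634 mol photons = 0.75.

Φ = 0.75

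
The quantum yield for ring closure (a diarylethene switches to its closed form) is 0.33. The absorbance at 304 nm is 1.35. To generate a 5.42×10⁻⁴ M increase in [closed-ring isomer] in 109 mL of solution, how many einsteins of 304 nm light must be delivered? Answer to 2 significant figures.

1.9×10⁻⁴ einstein

Product: (5.42×10⁻⁴ M)(0.109 L) = 5.908×10⁻⁵ mol.
Photons that must be absorbed: 5.908×10⁻⁵ / 0.33 = 1.790×10⁻⁴ mol.
Fraction absorbed: 1 − 10^(−1.35) = 0.9553.
Incident photons needed: 1.790×10⁻⁴ / 0.9553 = 1.874×10⁻⁴ mol.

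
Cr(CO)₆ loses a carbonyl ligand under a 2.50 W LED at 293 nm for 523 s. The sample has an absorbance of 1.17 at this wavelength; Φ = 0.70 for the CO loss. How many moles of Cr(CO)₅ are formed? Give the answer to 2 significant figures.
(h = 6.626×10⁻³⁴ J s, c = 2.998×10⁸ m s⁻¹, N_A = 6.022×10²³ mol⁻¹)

0.0021 mol

Photon energy at 293 nm: hc/λ = (6.626×10⁻³⁴)(2.998×10⁸)/(293×10⁻⁹) = 6.780×10⁻¹⁹ J.
Energy delivered: (2.50 W)(523 s) = 1308 J.
Photons incident: 1308 / 6.780×10⁻¹⁹ = 1.929×10²¹, i.e. 1.929×10²¹/6.022×10²³ = 0.003203 mol.
Fraction absorbed: 1 − 10^(−1.17) = 0.9324.
Photons absorbed: 0.9324 × 0.003203 = 0.002986 mol.
Product: Φ × n_abs = 0.70 × 0.002986 = 0.002090 mol.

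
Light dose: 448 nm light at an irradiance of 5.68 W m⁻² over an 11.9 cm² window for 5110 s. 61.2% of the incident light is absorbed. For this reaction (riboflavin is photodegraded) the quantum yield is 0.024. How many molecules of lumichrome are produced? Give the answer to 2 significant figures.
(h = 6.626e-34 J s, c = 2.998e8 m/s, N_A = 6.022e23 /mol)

1.1e18 molecules

Photon energy at 448 nm: hc/λ = (6.626e-34)(2.998e8)/(448e-9) = 4.434e-19 J.
Energy delivered: (5.68 W m⁻²)(11.9e-4 m²)(5110 s) = 34.54 J.
Photons incident: 34.54 / 4.434e-19 = 7.790e19, i.e. 7.790e19/6.022e23 = 1.294e-4 mol.
Photons absorbed: 0.612 × 1.294e-4 = 7.919e-5 mol.
Product: Φ × n_abs = 0.024 × 7.919e-5 = 1.901e-6 mol.
As a count: 1.901e-6 × 6.022e23 = 1.1e18.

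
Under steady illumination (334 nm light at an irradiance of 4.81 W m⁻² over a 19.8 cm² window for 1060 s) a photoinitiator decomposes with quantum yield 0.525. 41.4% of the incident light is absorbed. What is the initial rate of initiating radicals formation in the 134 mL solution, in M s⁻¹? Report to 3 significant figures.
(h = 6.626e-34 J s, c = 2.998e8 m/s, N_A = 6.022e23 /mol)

Photon energy at 334 nm: hc/λ = (6.626e-34)(2.998e8)/(334e-9) = 5.948e-19 J.
Energy delivered: (4.81 W m⁻²)(19.8e-4 m²)(1060 s) = 10.10 J.
Photons incident: 10.10 / 5.948e-19 = 1.698e19, i.e. 1.698e19/6.022e23 = 2.820e-5 mol.
Photons absorbed: 0.414 × 2.820e-5 = 1.167e-5 mol.
Product formed: 0.525 × 1.167e-5 = 6.127e-6 mol.
Rate: 6.127e-6 mol / (1060 s × 0.134 L) = 4.31e-8 M s⁻¹.

4.31e-8 M s⁻¹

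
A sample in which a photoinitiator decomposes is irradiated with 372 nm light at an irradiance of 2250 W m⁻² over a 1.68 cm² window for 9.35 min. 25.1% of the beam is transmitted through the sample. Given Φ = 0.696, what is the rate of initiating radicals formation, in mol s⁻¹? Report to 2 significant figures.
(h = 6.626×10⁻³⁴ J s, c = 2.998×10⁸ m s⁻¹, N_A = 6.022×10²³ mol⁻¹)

6.1×10⁻⁷ mol s⁻¹

Photon energy at 372 nm: hc/λ = (6.626×10⁻³⁴)(2.998×10⁸)/(372×10⁻⁹) = 5.340×10⁻¹⁹ J.
Energy delivered: (2250 W m⁻²)(1.68×10⁻⁴ m²)(561 s) = 212.1 J.
Photons incident: 212.1 / 5.340×10⁻¹⁹ = 3.972×10²⁰, i.e. 3.972×10²⁰/6.022×10²³ = 6.596×10⁻⁴ mol.
Fraction absorbed: 1 − 25.1/100 = 0.7490.
Photons absorbed: 0.7490 × 6.596×10⁻⁴ = 4.940×10⁻⁴ mol.
Product formed: 0.696 × 4.940×10⁻⁴ = 3.438×10⁻⁴ mol.
Rate: 3.438×10⁻⁴ / 561 s = 6.1×10⁻⁷ mol s⁻¹.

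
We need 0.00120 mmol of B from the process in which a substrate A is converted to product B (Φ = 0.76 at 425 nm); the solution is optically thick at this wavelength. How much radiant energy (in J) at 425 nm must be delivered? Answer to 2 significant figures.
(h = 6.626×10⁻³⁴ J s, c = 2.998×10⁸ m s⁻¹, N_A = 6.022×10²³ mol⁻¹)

Product: 0.00120 mmol = 1.20×10⁻⁶ mol.
Photons that must be absorbed: 1.20×10⁻⁶ / 0.76 = 1.579×10⁻⁶ mol.
Photon energy: hc/λ = 4.674×10⁻¹⁹ J; per mole, 2.815×10⁵ J mol⁻¹.
Energy required: 1.579×10⁻⁶ × 2.815×10⁵ = 0.44 J.

0.44 J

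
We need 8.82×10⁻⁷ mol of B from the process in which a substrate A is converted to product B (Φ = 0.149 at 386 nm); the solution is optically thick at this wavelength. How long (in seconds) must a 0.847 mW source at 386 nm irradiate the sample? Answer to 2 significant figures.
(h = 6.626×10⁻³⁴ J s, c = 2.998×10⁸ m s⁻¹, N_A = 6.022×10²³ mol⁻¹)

Photons that must be absorbed: 8.82×10⁻⁷ / 0.149 = 5.919×10⁻⁶ mol.
Photon energy: hc/λ = 5.146×10⁻¹⁹ J; per mole, 3.099×10⁵ J mol⁻¹.
Energy required: 5.919×10⁻⁶ × 3.099×10⁵ = 1.834 J.
Time: 1.834 J / 0.000847 W = 2200 s.

t ≈ 2200 s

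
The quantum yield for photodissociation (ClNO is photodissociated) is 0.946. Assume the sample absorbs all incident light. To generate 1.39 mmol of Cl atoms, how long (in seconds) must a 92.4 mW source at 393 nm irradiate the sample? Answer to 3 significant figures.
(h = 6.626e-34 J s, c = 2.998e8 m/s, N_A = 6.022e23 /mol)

Product: 1.39 mmol = 0.00139 mol.
Photons that must be absorbed: 0.00139 / 0.946 = 0.001469 mol.
Photon energy: hc/λ = 5.055e-19 J; per mole, 3.044e5 J mol⁻¹.
Energy required: 0.001469 × 3.044e5 = 447.2 J.
Time: 447.2 J / 0.0924 W = 4840 s.

t ≈ 4840 s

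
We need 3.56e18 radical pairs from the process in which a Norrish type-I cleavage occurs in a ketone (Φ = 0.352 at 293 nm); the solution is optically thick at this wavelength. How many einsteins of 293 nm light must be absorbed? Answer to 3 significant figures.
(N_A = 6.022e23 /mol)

Product: 3.56e18 / 6.022e23 = 5.912e-6 mol.
Photons that must be absorbed: 5.912e-6 / 0.352 = 1.680e-5 mol.

1.68e-5 einstein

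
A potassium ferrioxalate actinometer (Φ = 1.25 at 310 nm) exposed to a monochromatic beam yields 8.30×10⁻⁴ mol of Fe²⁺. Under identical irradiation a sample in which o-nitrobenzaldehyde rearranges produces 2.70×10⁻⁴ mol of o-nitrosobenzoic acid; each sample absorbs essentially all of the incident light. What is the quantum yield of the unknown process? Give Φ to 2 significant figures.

Φ = 0.41

Photons absorbed by the actinometer: 8.30×10⁻⁴ / 1.25 = 6.640×10⁻⁴ mol.
Φ(unknown) = 2.70×10⁻⁴ / 6.640×10⁻⁴ = 0.41.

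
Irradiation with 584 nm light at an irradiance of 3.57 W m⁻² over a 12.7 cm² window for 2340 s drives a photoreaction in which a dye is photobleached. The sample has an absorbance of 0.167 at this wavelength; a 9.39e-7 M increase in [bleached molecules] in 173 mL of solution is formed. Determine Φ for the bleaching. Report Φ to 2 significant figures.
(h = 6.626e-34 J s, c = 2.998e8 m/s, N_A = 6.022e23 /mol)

Product: (9.39e-7 M)(0.173 L) = 1.624e-7 mol.
Photon energy at 584 nm: hc/λ = (6.626e-34)(2.998e8)/(584e-9) = 3.401e-19 J.
Energy delivered: (3.57 W m⁻²)(12.7e-4 m²)(2340 s) = 10.61 J.
Photons incident: 10.61 / 3.401e-19 = 3.120e19, i.e. 3.120e19/6.022e23 = 5.181e-5 mol.
Fraction absorbed: 1 − 10^(−0.167) = 0.3192.
Photons absorbed: 0.3192 × 5.181e-5 = 1.654e-5 mol.
Φ = 1.624e-7 mol / 1.654e-5 mol photons = 0.0098.

Φ = 0.0098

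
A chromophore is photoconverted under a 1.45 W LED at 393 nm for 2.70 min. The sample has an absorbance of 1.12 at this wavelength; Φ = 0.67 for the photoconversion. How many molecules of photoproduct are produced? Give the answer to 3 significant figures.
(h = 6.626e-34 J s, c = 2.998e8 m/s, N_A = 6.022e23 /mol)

2.88e20 molecules

Photon energy at 393 nm: hc/λ = (6.626e-34)(2.998e8)/(393e-9) = 5.055e-19 J.
Energy delivered: (1.45 W)(162 s) = 234.9 J.
Photons incident: 234.9 / 5.055e-19 = 4.647e20, i.e. 4.647e20/6.022e23 = 7.717e-4 mol.
Fraction absorbed: 1 − 10^(−1.12) = 0.9241.
Photons absorbed: 0.9241 × 7.717e-4 = 7.131e-4 mol.
Product: Φ × n_abs = 0.67 × 7.131e-4 = 4.778e-4 mol.
As a count: 4.778e-4 × 6.022e23 = 2.88e20.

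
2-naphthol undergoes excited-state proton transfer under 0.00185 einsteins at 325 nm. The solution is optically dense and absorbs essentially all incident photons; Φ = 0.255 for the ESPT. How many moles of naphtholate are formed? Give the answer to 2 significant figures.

Product: Φ × n_abs = 0.255 × 0.00185 = 4.718×10⁻⁴ mol.

4.7×10⁻⁴ mol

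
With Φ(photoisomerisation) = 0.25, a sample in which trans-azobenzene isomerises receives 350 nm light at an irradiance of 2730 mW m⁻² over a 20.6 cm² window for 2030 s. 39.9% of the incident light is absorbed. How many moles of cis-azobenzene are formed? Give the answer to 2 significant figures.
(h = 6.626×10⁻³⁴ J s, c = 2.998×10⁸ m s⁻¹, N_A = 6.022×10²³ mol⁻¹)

Photon energy at 350 nm: hc/λ = (6.626×10⁻³⁴)(2.998×10⁸)/(350×10⁻⁹) = 5.676×10⁻¹⁹ J.
Energy delivered: (2730 mW m⁻²)(20.6×10⁻⁴ m²)(2030 s) = 11.42 J.
Photons incident: 11.42 / 5.676×10⁻¹⁹ = 2.012×10¹⁹, i.e. 2.012×10¹⁹/6.022×10²³ = 3.341×10⁻⁵ mol.
Photons absorbed: 0.399 × 3.341×10⁻⁵ = 1.333×10⁻⁵ mol.
Product: Φ × n_abs = 0.25 × 1.333×10⁻⁵ = 3.333×10⁻⁶ mol.

3.3×10⁻⁶ mol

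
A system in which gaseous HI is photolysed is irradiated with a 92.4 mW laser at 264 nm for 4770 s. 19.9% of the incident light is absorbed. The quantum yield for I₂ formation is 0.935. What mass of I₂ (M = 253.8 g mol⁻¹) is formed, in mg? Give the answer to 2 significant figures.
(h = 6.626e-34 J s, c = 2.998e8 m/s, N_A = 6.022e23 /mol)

46 mg

Photon energy at 264 nm: hc/λ = (6.626e-34)(2.998e8)/(264e-9) = 7.525e-19 J.
Energy delivered: (92.4 mW)(4770 s) = 440.7 J.
Photons incident: 440.7 / 7.525e-19 = 5.856e20, i.e. 5.856e20/6.022e23 = 9.724e-4 mol.
Photons absorbed: 0.199 × 9.724e-4 = 1.935e-4 mol.
Product: Φ × n_abs = 0.935 × 1.935e-4 = 1.809e-4 mol.
Mass: 1.809e-4 × 253.8 = 0.04591 g = 46 mg.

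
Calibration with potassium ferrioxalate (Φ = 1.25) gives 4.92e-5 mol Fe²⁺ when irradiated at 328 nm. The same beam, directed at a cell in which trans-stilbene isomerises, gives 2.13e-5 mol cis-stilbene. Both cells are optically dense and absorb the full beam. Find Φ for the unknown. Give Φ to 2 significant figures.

Photons absorbed by the actinometer: 4.92e-5 / 1.25 = 3.936e-5 mol.
Φ(unknown) = 2.13e-5 / 3.936e-5 = 0.54.

Φ = 0.54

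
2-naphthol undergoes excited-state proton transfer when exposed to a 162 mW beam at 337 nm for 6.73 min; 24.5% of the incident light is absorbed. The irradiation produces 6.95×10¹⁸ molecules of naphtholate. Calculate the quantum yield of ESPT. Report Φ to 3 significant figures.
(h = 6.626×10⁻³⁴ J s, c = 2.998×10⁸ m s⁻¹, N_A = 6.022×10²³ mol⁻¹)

Φ = 0.256

Product: 6.95×10¹⁸ / 6.022×10²³ = 1.154×10⁻⁵ mol.
Photon energy at 337 nm: hc/λ = (6.626×10⁻³⁴)(2.998×10⁸)/(337×10⁻⁹) = 5.895×10⁻¹⁹ J.
Energy delivered: (162 mW)(403.8 s) = 65.42 J.
Photons incident: 65.42 / 5.895×10⁻¹⁹ = 1.110×10²⁰, i.e. 1.110×10²⁰/6.022×10²³ = 1.843×10⁻⁴ mol.
Photons absorbed: 0.245 × 1.843×10⁻⁴ = 4.515×10⁻⁵ mol.
Φ = 1.154×10⁻⁵ mol / 4.515×10⁻⁵ mol photons = 0.256.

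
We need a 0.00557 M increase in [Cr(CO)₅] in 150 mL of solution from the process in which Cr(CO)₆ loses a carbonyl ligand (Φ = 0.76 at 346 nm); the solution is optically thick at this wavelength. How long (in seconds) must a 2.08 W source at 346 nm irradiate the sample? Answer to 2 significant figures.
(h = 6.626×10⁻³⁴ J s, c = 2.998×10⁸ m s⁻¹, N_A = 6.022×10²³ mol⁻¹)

t ≈ 180 s

Product: (0.00557 M)(0.15 L) = 8.355×10⁻⁴ mol.
Photons that must be absorbed: 8.355×10⁻⁴ / 0.76 = 0.001099 mol.
Photon energy: hc/λ = 5.741×10⁻¹⁹ J; per mole, 3.457×10⁵ J mol⁻¹.
Energy required: 0.001099 × 3.457×10⁵ = 379.9 J.
Time: 379.9 J / 2.08 W = 180 s.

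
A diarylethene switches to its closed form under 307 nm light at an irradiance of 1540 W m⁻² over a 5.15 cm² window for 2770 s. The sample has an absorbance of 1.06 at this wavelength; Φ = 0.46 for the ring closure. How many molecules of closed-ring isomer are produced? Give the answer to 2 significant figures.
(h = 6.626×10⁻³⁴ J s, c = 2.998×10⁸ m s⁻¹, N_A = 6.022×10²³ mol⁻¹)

1.4×10²¹ molecules

Photon energy at 307 nm: hc/λ = (6.626×10⁻³⁴)(2.998×10⁸)/(307×10⁻⁹) = 6.471×10⁻¹⁹ J.
Energy delivered: (1540 W m⁻²)(5.15×10⁻⁴ m²)(2770 s) = 2197 J.
Photons incident: 2197 / 6.471×10⁻¹⁹ = 3.395×10²¹, i.e. 3.395×10²¹/6.022×10²³ = 0.005638 mol.
Fraction absorbed: 1 − 10^(−1.06) = 0.9129.
Photons absorbed: 0.9129 × 0.005638 = 0.005147 mol.
Product: Φ × n_abs = 0.46 × 0.005147 = 0.002368 mol.
As a count: 0.002368 × 6.022×10²³ = 1.4×10²¹.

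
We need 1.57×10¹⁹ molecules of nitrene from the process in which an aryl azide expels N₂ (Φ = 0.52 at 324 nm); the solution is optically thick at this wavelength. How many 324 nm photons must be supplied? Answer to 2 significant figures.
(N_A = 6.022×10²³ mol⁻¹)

3.0×10¹⁹ photons

Product: 1.57×10¹⁹ / 6.022×10²³ = 2.607×10⁻⁵ mol.
Photons that must be absorbed: 2.607×10⁻⁵ / 0.52 = 5.013×10⁻⁵ mol.
Photon count: 5.013×10⁻⁵ × 6.022×10²³ = 3.0×10¹⁹.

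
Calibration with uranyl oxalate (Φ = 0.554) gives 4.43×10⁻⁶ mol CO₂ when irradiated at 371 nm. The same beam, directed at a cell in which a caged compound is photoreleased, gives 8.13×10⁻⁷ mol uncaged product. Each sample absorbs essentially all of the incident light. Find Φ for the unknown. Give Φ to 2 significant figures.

Photons absorbed by the actinometer: 4.43×10⁻⁶ / 0.554 = 7.996×10⁻⁶ mol.
Φ(unknown) = 8.13×10⁻⁷ / 7.996×10⁻⁶ = 0.10.

Φ = 0.10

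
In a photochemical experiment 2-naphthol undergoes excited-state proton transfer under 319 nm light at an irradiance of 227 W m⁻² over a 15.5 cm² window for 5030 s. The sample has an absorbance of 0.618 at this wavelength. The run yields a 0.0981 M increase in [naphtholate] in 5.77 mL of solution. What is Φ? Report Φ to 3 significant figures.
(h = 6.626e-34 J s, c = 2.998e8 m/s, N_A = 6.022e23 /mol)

Product: (0.0981 M)(0.00577 L) = 5.660e-4 mol.
Photon energy at 319 nm: hc/λ = (6.626e-34)(2.998e8)/(319e-9) = 6.227e-19 J.
Energy delivered: (227 W m⁻²)(15.5e-4 m²)(5030 s) = 1770 J.
Photons incident: 1770 / 6.227e-19 = 2.842e21, i.e. 2.842e21/6.022e23 = 0.004719 mol.
Fraction absorbed: 1 − 10^(−0.618) = 0.7590.
Photons absorbed: 0.7590 × 0.004719 = 0.003582 mol.
Φ = 5.660e-4 mol / 0.003582 mol photons = 0.158.

Φ = 0.158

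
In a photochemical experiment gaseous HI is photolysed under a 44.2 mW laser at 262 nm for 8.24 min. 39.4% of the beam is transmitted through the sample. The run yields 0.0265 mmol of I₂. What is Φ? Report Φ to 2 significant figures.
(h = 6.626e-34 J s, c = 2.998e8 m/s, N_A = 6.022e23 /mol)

Φ = 0.91

Product: 0.0265 mmol = 2.65e-5 mol.
Photon energy at 262 nm: hc/λ = (6.626e-34)(2.998e8)/(262e-9) = 7.582e-19 J.
Energy delivered: (44.2 mW)(494.4 s) = 21.85 J.
Photons incident: 21.85 / 7.582e-19 = 2.882e19, i.e. 2.882e19/6.022e23 = 4.786e-5 mol.
Fraction absorbed: 1 − 39.4/100 = 0.6060.
Photons absorbed: 0.6060 × 4.786e-5 = 2.900e-5 mol.
Φ = 2.65e-5 mol / 2.900e-5 mol photons = 0.91.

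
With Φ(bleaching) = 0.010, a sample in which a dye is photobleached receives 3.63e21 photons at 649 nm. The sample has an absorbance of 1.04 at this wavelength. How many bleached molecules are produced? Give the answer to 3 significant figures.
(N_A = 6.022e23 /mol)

Moles of photons: 3.63e21 / 6.022e23 = 0.006028 mol.
Fraction absorbed: 1 − 10^(−1.04) = 0.9088.
Photons absorbed: 0.9088 × 0.006028 = 0.005478 mol.
Product: Φ × n_abs = 0.010 × 0.005478 = 5.478e-5 mol.
As a count: 5.478e-5 × 6.022e23 = 3.30e19.

3.30e19 bleached molecules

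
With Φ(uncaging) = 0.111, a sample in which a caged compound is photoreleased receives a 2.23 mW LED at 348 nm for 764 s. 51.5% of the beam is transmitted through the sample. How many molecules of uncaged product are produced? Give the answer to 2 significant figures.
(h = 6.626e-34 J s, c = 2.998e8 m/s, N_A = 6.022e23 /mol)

1.6e17 molecules

Photon energy at 348 nm: hc/λ = (6.626e-34)(2.998e8)/(348e-9) = 5.708e-19 J.
Energy delivered: (2.23 mW)(764 s) = 1.704 J.
Photons incident: 1.704 / 5.708e-19 = 2.985e18, i.e. 2.985e18/6.022e23 = 4.957e-6 mol.
Fraction absorbed: 1 − 51.5/100 = 0.4850.
Photons absorbed: 0.4850 × 4.957e-6 = 2.404e-6 mol.
Product: Φ × n_abs = 0.111 × 2.404e-6 = 2.668e-7 mol.
As a count: 2.668e-7 × 6.022e23 = 1.6e17.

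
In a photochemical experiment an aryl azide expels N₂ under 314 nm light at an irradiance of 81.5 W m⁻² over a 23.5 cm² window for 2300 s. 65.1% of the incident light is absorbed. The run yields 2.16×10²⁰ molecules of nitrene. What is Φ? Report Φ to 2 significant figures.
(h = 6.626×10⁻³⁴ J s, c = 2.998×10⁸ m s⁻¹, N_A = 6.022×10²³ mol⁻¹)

Φ = 0.48

Product: 2.16×10²⁰ / 6.022×10²³ = 3.587×10⁻⁴ mol.
Photon energy at 314 nm: hc/λ = (6.626×10⁻³⁴)(2.998×10⁸)/(314×10⁻⁹) = 6.326×10⁻¹⁹ J.
Energy delivered: (81.5 W m⁻²)(23.5×10⁻⁴ m²)(2300 s) = 440.5 J.
Photons incident: 440.5 / 6.326×10⁻¹⁹ = 6.963×10²⁰, i.e. 6.963×10²⁰/6.022×10²³ = 0.001156 mol.
Photons absorbed: 0.651 × 0.001156 = 7.526×10⁻⁴ mol.
Φ = 3.587×10⁻⁴ mol / 7.526×10⁻⁴ mol photons = 0.48.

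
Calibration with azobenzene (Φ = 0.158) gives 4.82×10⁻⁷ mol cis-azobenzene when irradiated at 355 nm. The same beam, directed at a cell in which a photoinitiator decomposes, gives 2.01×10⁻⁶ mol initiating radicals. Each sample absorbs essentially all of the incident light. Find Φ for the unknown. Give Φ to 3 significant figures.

Photons absorbed by the actinometer: 4.82×10⁻⁷ / 0.158 = 3.051×10⁻⁶ mol.
Φ(unknown) = 2.01×10⁻⁶ / 3.051×10⁻⁶ = 0.659.

Φ = 0.659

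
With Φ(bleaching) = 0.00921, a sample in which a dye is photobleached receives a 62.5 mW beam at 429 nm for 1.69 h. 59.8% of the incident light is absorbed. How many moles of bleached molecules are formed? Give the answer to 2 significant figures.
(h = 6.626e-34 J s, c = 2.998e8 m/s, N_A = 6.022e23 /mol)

Photon energy at 429 nm: hc/λ = (6.626e-34)(2.998e8)/(429e-9) = 4.630e-19 J.
Energy delivered: (62.5 mW)(6084 s) = 380.3 J.
Photons incident: 380.3 / 4.630e-19 = 8.214e20, i.e. 8.214e20/6.022e23 = 0.001364 mol.
Photons absorbed: 0.598 × 0.001364 = 8.157e-4 mol.
Product: Φ × n_abs = 0.00921 × 8.157e-4 = 7.513e-6 mol.

7.5e-6 mol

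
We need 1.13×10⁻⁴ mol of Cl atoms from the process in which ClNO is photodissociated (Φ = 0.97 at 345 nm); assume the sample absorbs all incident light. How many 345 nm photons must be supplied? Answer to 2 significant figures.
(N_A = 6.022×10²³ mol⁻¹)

7.0×10¹⁹ photons

Photons that must be absorbed: 1.13×10⁻⁴ / 0.97 = 1.165×10⁻⁴ mol.
Photon count: 1.165×10⁻⁴ × 6.022×10²³ = 7.0×10¹⁹.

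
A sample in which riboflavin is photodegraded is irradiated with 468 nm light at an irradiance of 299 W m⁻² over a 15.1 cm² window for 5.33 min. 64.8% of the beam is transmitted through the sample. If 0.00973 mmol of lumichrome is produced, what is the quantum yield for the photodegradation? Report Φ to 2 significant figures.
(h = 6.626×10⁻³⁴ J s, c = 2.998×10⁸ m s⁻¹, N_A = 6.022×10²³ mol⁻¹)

Product: 0.00973 mmol = 9.73×10⁻⁶ mol.
Photon energy at 468 nm: hc/λ = (6.626×10⁻³⁴)(2.998×10⁸)/(468×10⁻⁹) = 4.245×10⁻¹⁹ J.
Energy delivered: (299 W m⁻²)(15.1×10⁻⁴ m²)(319.8 s) = 144.4 J.
Photons incident: 144.4 / 4.245×10⁻¹⁹ = 3.402×10²⁰, i.e. 3.402×10²⁰/6.022×10²³ = 5.649×10⁻⁴ mol.
Fraction absorbed: 1 − 64.8/100 = 0.3520.
Photons absorbed: 0.3520 × 5.649×10⁻⁴ = 1.988×10⁻⁴ mol.
Φ = 9.73×10⁻⁶ mol / 1.988×10⁻⁴ mol photons = 0.049.

Φ = 0.049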